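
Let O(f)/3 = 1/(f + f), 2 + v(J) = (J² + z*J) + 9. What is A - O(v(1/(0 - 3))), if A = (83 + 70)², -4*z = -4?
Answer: 2855871/122 ≈ 23409.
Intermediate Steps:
z = 1 (z = -¼*(-4) = 1)
v(J) = 7 + J + J² (v(J) = -2 + ((J² + 1*J) + 9) = -2 + ((J² + J) + 9) = -2 + ((J + J²) + 9) = -2 + (9 + J + J²) = 7 + J + J²)
A = 23409 (A = 153² = 23409)
O(f) = 3/(2*f) (O(f) = 3/(f + f) = 3/((2*f)) = 3*(1/(2*f)) = 3/(2*f))
A - O(v(1/(0 - 3))) = 23409 - 3/(2*(7 + 1/(0 - 3) + (1/(0 - 3))²)) = 23409 - 3/(2*(7 + 1/(-3) + (1/(-3))²)) = 23409 - 3/(2*(7 - ⅓ + (-⅓)²)) = 23409 - 3/(2*(7 - ⅓ + ⅑)) = 23409 - 3/(2*61/9) = 23409 - 3*9/(2*61) = 23409 - 1*27/122 = 23409 - 27/122 = 2855871/122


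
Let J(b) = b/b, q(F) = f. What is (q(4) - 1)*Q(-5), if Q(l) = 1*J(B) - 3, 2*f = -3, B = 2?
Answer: 5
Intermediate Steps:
f = -3/2 (f = (1/2)*(-3) = -3/2 ≈ -1.5000)
q(F) = -3/2
J(b) = 1
Q(l) = -2 (Q(l) = 1*1 - 3 = 1 - 3 = -2)
(q(4) - 1)*Q(-5) = (-3/2 - 1)*(-2) = -5/2*(-2) = 5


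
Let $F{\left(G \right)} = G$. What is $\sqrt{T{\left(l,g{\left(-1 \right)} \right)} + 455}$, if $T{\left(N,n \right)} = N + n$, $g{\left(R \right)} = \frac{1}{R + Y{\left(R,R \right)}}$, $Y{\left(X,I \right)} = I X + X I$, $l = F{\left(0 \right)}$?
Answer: $2 \sqrt{114} \approx 21.354$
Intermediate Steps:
$l = 0$
$Y{\left(X,I \right)} = 2 I X$ ($Y{\left(X,I \right)} = I X + I X = 2 I X$)
$g{\left(R \right)} = \frac{1}{R + 2 R^{2}}$ ($g{\left(R \right)} = \frac{1}{R + 2 R R} = \frac{1}{R + 2 R^{2}}$)
$\sqrt{T{\left(l,g{\left(-1 \right)} \right)} + 455} = \sqrt{\left(0 + \frac{1}{\left(-1\right) \left(1 + 2 \left(-1\right)\right)}\right) + 455} = \sqrt{\left(0 - \frac{1}{1 - 2}\right) + 455} = \sqrt{\left(0 - \frac{1}{-1}\right) + 455} = \sqrt{\left(0 - -1\right) + 455} = \sqrt{\left(0 + 1\right) + 455} = \sqrt{1 + 455} = \sqrt{456} = 2 \sqrt{114}$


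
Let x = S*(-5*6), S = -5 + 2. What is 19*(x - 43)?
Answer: 893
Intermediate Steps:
S = -3
x = 90 (x = -(-15)*6 = -3*(-30) = 90)
19*(x - 43) = 19*(90 - 43) = 19*47 = 893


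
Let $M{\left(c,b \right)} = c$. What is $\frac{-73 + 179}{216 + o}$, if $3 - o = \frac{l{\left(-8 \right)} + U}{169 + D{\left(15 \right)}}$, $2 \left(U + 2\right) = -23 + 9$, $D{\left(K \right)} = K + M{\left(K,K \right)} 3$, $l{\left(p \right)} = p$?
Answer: $\frac{12137}{25084} \approx 0.48385$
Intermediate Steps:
$D{\left(K \right)} = 4 K$ ($D{\left(K \right)} = K + K 3 = K + 3 K = 4 K$)
$U = -9$ ($U = -2 + \frac{-23 + 9}{2} = -2 + \frac{1}{2} \left(-14\right) = -2 - 7 = -9$)
$o = \frac{704}{229}$ ($o = 3 - \frac{-8 - 9}{169 + 4 \cdot 15} = 3 - - \frac{17}{169 + 60} = 3 - - \frac{17}{229} = 3 + \frac{17}{229} = \frac{704}{229} \approx 3.0742$)
$\frac{-73 + 179}{216 + o} = \frac{-73 + 179}{216 + \frac{704}{229}} = \frac{106}{\frac{50168}{229}} = 106 \cdot \frac{229}{50168} = \frac{12137}{25084}$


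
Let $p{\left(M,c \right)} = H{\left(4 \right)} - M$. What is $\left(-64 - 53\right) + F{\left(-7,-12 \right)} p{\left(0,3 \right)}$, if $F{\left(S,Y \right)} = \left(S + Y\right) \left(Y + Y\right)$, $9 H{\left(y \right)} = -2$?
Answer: $- \frac{655}{3} \approx -218.33$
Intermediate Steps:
$H{\left(y \right)} = - \frac{2}{9}$ ($H{\left(y \right)} = \frac{1}{9} \left(-2\right) = - \frac{2}{9}$)
$p{\left(M,c \right)} = - \frac{2}{9} - M$
$F{\left(S,Y \right)} = 2 Y \left(S + Y\right)$ ($F{\left(S,Y \right)} = \left(S + Y\right) 2 Y = 2 Y \left(S + Y\right)$)
$\left(-64 - 53\right) + F{\left(-7,-12 \right)} p{\left(0,3 \right)} = \left(-64 - 53\right) + 2 \left(-12\right) \left(-7 - 12\right) \left(- \frac{2}{9} - 0\right) = \left(-64 - 53\right) + 2 \left(-12\right) \left(-19\right) \left(- \frac{2}{9} + 0\right) = -117 + 456 \left(- \frac{2}{9}\right) = -117 - \frac{304}{3} = - \frac{655}{3}$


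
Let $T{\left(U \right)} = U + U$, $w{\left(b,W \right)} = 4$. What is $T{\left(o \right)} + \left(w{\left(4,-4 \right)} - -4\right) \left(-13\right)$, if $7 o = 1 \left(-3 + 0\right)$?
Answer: $- \frac{734}{7} \approx -104.86$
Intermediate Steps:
$o = - \frac{3}{7}$ ($o = \frac{1 \left(-3 + 0\right)}{7} = \frac{1 \left(-3\right)}{7} = \frac{1}{7} \left(-3\right) = - \frac{3}{7} \approx -0.42857$)
$T{\left(U \right)} = 2 U$
$T{\left(o \right)} + \left(w{\left(4,-4 \right)} - -4\right) \left(-13\right) = 2 \left(- \frac{3}{7}\right) + \left(4 - -4\right) \left(-13\right) = - \frac{6}{7} + \left(4 + 4\right) \left(-13\right) = - \frac{6}{7} + 8 \left(-13\right) = - \frac{6}{7} - 104 = - \frac{734}{7}$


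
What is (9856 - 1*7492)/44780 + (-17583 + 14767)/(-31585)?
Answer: 10038371/70718815 ≈ 0.14195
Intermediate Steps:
(9856 - 1*7492)/44780 + (-17583 + 14767)/(-31585) = (9856 - 7492)*(1/44780) - 2816*(-1/31585) = 2364*(1/44780) + 2816/31585 = 591/11195 + 2816/31585 = 10038371/70718815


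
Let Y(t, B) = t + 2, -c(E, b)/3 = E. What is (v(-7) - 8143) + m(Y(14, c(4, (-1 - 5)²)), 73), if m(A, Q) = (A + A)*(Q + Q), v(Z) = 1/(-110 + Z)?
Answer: -406108/117 ≈ -3471.0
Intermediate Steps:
c(E, b) = -3*E
Y(t, B) = 2 + t
m(A, Q) = 4*A*Q (m(A, Q) = (2*A)*(2*Q) = 4*A*Q)
(v(-7) - 8143) + m(Y(14, c(4, (-1 - 5)²)), 73) = (1/(-110 - 7) - 8143) + 4*(2 + 14)*73 = (1/(-117) - 8143) + 4*16*73 = (-1/117 - 8143) + 4672 = -952732/117 + 4672 = -406108/117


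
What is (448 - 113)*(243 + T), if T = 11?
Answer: 85090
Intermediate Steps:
(448 - 113)*(243 + T) = (448 - 113)*(243 + 11) = 335*254 = 85090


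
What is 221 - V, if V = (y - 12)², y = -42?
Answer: -2695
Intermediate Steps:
V = 2916 (V = (-42 - 12)² = (-54)² = 2916)
221 - V = 221 - 1*2916 = 221 - 2916 = -2695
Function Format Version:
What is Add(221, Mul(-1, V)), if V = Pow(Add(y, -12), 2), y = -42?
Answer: -2695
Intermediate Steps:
V = 2916 (V = Pow(Add(-42, -12), 2) = Pow(-54, 2) = 2916)
Add(221, Mul(-1, V)) = Add(221, Mul(-1, 2916)) = Add(221, -2916) = -2695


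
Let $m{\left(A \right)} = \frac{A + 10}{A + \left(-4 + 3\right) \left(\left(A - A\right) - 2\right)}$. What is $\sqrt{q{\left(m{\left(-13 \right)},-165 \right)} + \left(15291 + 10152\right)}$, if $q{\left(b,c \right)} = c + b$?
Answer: $\frac{\sqrt{3058671}}{11} \approx 158.99$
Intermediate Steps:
$m{\left(A \right)} = \frac{10 + A}{2 + A}$ ($m{\left(A \right)} = \frac{10 + A}{A - \left(0 - 2\right)} = \frac{10 + A}{A - -2} = \frac{10 + A}{A + 2} = \frac{10 + A}{2 + A}$)
$q{\left(b,c \right)} = b + c$
$\sqrt{q{\left(m{\left(-13 \right)},-165 \right)} + \left(15291 + 10152\right)} = \sqrt{\left(\frac{10 - 13}{2 - 13} - 165\right) + \left(15291 + 10152\right)} = \sqrt{\left(\frac{1}{-11} \left(-3\right) - 165\right) + 25443} = \sqrt{\left(\left(- \frac{1}{11}\right) \left(-3\right) - 165\right) + 25443} = \sqrt{\left(\frac{3}{11} - 165\right) + 25443} = \sqrt{- \frac{1812}{11} + 25443} = \sqrt{\frac{278061}{11}} = \frac{\sqrt{3058671}}{11}$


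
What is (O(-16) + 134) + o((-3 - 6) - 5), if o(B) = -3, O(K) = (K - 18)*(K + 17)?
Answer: 97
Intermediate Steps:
O(K) = (-18 + K)*(17 + K)
(O(-16) + 134) + o((-3 - 6) - 5) = ((-306 + (-16)**2 - 1*(-16)) + 134) - 3 = ((-306 + 256 + 16) + 134) - 3 = (-34 + 134) - 3 = 100 - 3 = 97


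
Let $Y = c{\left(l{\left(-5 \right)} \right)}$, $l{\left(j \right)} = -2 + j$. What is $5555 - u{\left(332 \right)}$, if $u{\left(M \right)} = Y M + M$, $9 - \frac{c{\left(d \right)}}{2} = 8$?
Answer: $4559$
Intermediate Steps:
$c{\left(d \right)} = 2$ ($c{\left(d \right)} = 18 - 16 = 2$)
$Y = 2$
$u{\left(M \right)} = 3 M$ ($u{\left(M \right)} = 2 M + M = 3 M$)
$5555 - u{\left(332 \right)} = 5555 - 3 \cdot 332 = 5555 - 996 = 4559$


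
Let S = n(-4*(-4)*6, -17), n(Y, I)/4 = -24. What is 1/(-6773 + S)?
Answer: -1/6869 ≈ -0.00014558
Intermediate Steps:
n(Y, I) = -96 (n(Y, I) = 4*(-24) = -96)
S = -96
1/(-6773 + S) = 1/(-6773 - 96) = 1/(-6869) = -1/6869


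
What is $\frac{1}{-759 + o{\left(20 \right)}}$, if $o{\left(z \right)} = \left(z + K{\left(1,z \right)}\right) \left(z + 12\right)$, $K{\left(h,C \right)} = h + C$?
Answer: $\frac{1}{553} \approx 0.0018083$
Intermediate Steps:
$K{\left(h,C \right)} = C + h$
$o{\left(z \right)} = \left(1 + 2 z\right) \left(12 + z\right)$ ($o{\left(z \right)} = \left(z + \left(z + 1\right)\right) \left(z + 12\right) = \left(z + \left(1 + z\right)\right) \left(12 + z\right) = \left(1 + 2 z\right) \left(12 + z\right)$)
$\frac{1}{-759 + o{\left(20 \right)}} = \frac{1}{-759 + \left(12 + 2 \cdot 20^{2} + 25 \cdot 20\right)} = \frac{1}{-759 + \left(12 + 2 \cdot 400 + 500\right)} = \frac{1}{-759 + \left(12 + 800 + 500\right)} = \frac{1}{-759 + 1312} = \frac{1}{553}$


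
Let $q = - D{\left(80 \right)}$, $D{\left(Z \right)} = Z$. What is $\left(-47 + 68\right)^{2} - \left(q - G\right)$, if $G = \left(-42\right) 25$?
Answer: $-529$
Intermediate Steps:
$G = -1050$
$q = -80$ ($q = \left(-1\right) 80 = -80$)
$\left(-47 + 68\right)^{2} - \left(q - G\right) = \left(-47 + 68\right)^{2} - \left(-80 - -1050\right) = 21^{2} - \left(-80 + 1050\right) = 441 - 970 = -529$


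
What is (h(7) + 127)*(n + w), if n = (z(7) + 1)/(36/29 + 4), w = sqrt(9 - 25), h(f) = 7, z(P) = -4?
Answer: -5829/76 + 536*I ≈ -76.697 + 536.0*I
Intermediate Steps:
w = 4*I (w = sqrt(-16) = 4*I ≈ 4.0*I)
n = -87/152 (n = (-4 + 1)/(36/29 + 4) = -3/(36*(1/29) + 4) = -3/(36/29 + 4) = -3/152/29 = -3*29/152 = -87/152 ≈ -0.57237)
(h(7) + 127)*(n + w) = (7 + 127)*(-87/152 + 4*I) = 134*(-87/152 + 4*I) = -5829/76 + 536*I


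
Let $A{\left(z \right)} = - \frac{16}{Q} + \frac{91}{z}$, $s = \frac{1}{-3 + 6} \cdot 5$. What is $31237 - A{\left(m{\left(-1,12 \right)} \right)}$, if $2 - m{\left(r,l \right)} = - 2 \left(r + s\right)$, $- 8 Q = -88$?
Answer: $\frac{3433227}{110} \approx 31211.0$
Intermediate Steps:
$Q = 11$ ($Q = \left(- \frac{1}{8}\right) \left(-88\right) = 11$)
$s = \frac{5}{3}$ ($s = \frac{1}{3} \cdot 5 = \frac{5}{3} \approx 1.6667$)
$m{\left(r,l \right)} = \frac{16}{3} + 2 r$ ($m{\left(r,l \right)} = 2 - - 2 \left(r + \frac{5}{3}\right) = 2 - - 2 \left(\frac{5}{3} + r\right) = 2 - \left(- \frac{10}{3} - 2 r\right) = 2 + \left(\frac{10}{3} + 2 r\right) = \frac{16}{3} + 2 r$)
$A{\left(z \right)} = - \frac{16}{11} + \frac{91}{z}$
$31237 - A{\left(m{\left(-1,12 \right)} \right)} = 31237 - \left(- \frac{16}{11} + \frac{91}{\frac{16}{3} + 2 \left(-1\right)}\right) = 31237 - \left(- \frac{16}{11} + \frac{91}{\frac{16}{3} - 2}\right) = 31237 - \left(- \frac{16}{11} + \frac{91}{\frac{10}{3}}\right) = 31237 - \left(- \frac{16}{11} + 91 \cdot \frac{3}{10}\right) = 31237 - \left(- \frac{16}{11} + \frac{273}{10}\right) = 31237 - \frac{2843}{110} = \frac{3433227}{110}$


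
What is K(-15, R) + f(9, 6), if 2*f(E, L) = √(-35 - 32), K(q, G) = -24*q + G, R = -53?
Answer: 307 + I*√67/2 ≈ 307.0 + 4.0927*I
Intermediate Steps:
K(q, G) = G - 24*q
f(E, L) = I*√67/2 (f(E, L) = √(-35 - 32)/2 = √(-67)/2 = (I*√67)/2 = I*√67/2)
K(-15, R) + f(9, 6) = (-53 - 24*(-15)) + I*√67/2 = (-53 + 360) + I*√67/2 = 307 + I*√67/2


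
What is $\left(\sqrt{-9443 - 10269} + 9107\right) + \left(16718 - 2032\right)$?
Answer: $23793 + 16 i \sqrt{77} \approx 23793.0 + 140.4 i$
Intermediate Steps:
$\left(\sqrt{-9443 - 10269} + 9107\right) + \left(16718 - 2032\right) = \left(\sqrt{-19712} + 9107\right) + 14686 = \left(16 i \sqrt{77} + 9107\right) + 14686 = \left(9107 + 16 i \sqrt{77}\right) + 14686 = 23793 + 16 i \sqrt{77}$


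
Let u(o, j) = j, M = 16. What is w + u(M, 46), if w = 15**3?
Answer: 3421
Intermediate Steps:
w = 3375
w + u(M, 46) = 3375 + 46 = 3421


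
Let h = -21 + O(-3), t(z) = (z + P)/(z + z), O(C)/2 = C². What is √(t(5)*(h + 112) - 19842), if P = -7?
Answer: I*√496595/5 ≈ 140.94*I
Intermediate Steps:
O(C) = 2*C²
t(z) = (-7 + z)/(2*z) (t(z) = (z - 7)/(z + z) = (-7 + z)/((2*z)) = (-7 + z)*(1/(2*z)) = (-7 + z)/(2*z))
h = -3 (h = -21 + 2*(-3)² = -21 + 2*9 = -21 + 18 = -3)
√(t(5)*(h + 112) - 19842) = √(((½)*(-7 + 5)/5)*(-3 + 112) - 19842) = √(((½)*(⅕)*(-2))*109 - 19842) = √(-⅕*109 - 19842) = √(-109/5 - 19842) = √(-99319/5) = I*√496595/5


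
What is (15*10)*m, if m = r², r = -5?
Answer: 3750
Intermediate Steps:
m = 25 (m = (-5)² = 25)
(15*10)*m = (15*10)*25 = 150*25 = 3750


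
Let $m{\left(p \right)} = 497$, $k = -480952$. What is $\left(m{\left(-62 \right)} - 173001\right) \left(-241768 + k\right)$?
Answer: $124672090880$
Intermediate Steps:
$\left(m{\left(-62 \right)} - 173001\right) \left(-241768 + k\right) = \left(497 - 173001\right) \left(-241768 - 480952\right) = \left(-172504\right) \left(-722720\right) = 124672090880$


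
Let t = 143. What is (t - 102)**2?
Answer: 1681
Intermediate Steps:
(t - 102)**2 = (143 - 102)**2 = 41**2 = 1681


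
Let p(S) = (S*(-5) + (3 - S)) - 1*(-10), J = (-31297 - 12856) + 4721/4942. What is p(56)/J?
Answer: 1596266/218199405 ≈ 0.0073156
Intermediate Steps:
J = -218199405/4942 (J = -44153 + 4721*(1/4942) = -44153 + 4721/4942 = -218199405/4942 ≈ -44152.)
p(S) = 13 - 6*S (p(S) = (-5*S + (3 - S)) + 10 = (3 - 6*S) + 10 = 13 - 6*S)
p(56)/J = (13 - 6*56)/(-218199405/4942) = (13 - 336)*(-4942/218199405) = -323*(-4942/218199405) = 1596266/218199405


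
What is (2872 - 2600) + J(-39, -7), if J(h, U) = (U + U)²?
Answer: 468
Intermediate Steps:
J(h, U) = 4*U² (J(h, U) = (2*U)² = 4*U²)
(2872 - 2600) + J(-39, -7) = (2872 - 2600) + 4*(-7)² = 272 + 4*49 = 272 + 196 = 468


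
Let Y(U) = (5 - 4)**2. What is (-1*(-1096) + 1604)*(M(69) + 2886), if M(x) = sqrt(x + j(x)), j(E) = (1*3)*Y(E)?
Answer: 7792200 + 16200*sqrt(2) ≈ 7.8151e+6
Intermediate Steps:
Y(U) = 1 (Y(U) = 1**2 = 1)
j(E) = 3 (j(E) = (1*3)*1 = 3*1 = 3)
M(x) = sqrt(3 + x) (M(x) = sqrt(x + 3) = sqrt(3 + x))
(-1*(-1096) + 1604)*(M(69) + 2886) = (-1*(-1096) + 1604)*(sqrt(3 + 69) + 2886) = (1096 + 1604)*(sqrt(72) + 2886) = 2700*(6*sqrt(2) + 2886) = 2700*(2886 + 6*sqrt(2)) = 7792200 + 16200*sqrt(2)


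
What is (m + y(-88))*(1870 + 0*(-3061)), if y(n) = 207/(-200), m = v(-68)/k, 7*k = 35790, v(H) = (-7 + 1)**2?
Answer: -45865677/23860 ≈ -1922.3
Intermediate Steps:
v(H) = 36 (v(H) = (-6)**2 = 36)
k = 35790/7 (k = (1/7)*35790 = 35790/7 ≈ 5112.9)
m = 42/5965 (m = 36/(35790/7) = 36*(7/35790) = 42/5965 ≈ 0.0070411)
y(n) = -207/200 (y(n) = 207*(-1/200) = -207/200)
(m + y(-88))*(1870 + 0*(-3061)) = (42/5965 - 207/200)*(1870 + 0*(-3061)) = -245271*(1870 + 0)/238600 = -245271/238600*1870 = -45865677/23860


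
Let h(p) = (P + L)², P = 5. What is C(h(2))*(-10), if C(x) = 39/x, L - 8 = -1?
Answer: -65/24 ≈ -2.7083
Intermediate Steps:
L = 7 (L = 8 - 1 = 7)
h(p) = 144 (h(p) = (5 + 7)² = 12² = 144)
C(h(2))*(-10) = (39/144)*(-10) = (39*(1/144))*(-10) = (13/48)*(-10) = -65/24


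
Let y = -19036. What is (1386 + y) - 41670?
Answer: -59320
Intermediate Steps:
(1386 + y) - 41670 = (1386 - 19036) - 41670 = -17650 - 41670 = -59320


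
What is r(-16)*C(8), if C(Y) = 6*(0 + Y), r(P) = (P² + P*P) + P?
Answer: 23808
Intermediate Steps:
r(P) = P + 2*P² (r(P) = (P² + P²) + P = 2*P² + P = P + 2*P²)
C(Y) = 6*Y
r(-16)*C(8) = (-16*(1 + 2*(-16)))*(6*8) = -16*(1 - 32)*48 = -16*(-31)*48 = 496*48 = 23808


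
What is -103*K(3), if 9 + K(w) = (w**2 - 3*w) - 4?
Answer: 1339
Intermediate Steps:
K(w) = -13 + w**2 - 3*w (K(w) = -9 + ((w**2 - 3*w) - 4) = -9 + (-4 + w**2 - 3*w) = -13 + w**2 - 3*w)
-103*K(3) = -103*(-13 + 3**2 - 3*3) = -103*(-13 + 9 - 9) = -103*(-13) = 1339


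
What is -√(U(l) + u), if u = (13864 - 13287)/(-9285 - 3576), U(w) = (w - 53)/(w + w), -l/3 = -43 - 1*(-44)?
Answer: -√170706911/4287 ≈ -3.0477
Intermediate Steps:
l = -3 (l = -3*(-43 - 1*(-44)) = -3*(-43 + 44) = -3*1 = -3)
U(w) = (-53 + w)/(2*w) (U(w) = (-53 + w)/((2*w)) = (-53 + w)*(1/(2*w)) = (-53 + w)/(2*w))
u = -577/12861 (u = 577/(-12861) = 577*(-1/12861) = -577/12861 ≈ -0.044864)
-√(U(l) + u) = -√((½)*(-53 - 3)/(-3) - 577/12861) = -√((½)*(-⅓)*(-56) - 577/12861) = -√(28/3 - 577/12861) = -√(119459/12861) = -√170706911/4287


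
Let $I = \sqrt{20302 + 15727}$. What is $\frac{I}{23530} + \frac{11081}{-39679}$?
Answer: $- \frac{11081}{39679} + \frac{\sqrt{36029}}{23530} \approx -0.2712$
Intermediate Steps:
$I = \sqrt{36029} \approx 189.81$
$\frac{I}{23530} + \frac{11081}{-39679} = \frac{\sqrt{36029}}{23530} + \frac{11081}{-39679} = \sqrt{36029} \cdot \frac{1}{23530} + 11081 \left(- \frac{1}{39679}\right) = \frac{\sqrt{36029}}{23530} - \frac{11081}{39679} = - \frac{11081}{39679} + \frac{\sqrt{36029}}{23530}$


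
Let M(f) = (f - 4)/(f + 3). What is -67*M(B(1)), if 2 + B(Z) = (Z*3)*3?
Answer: -201/10 ≈ -20.100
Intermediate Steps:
B(Z) = -2 + 9*Z (B(Z) = -2 + (Z*3)*3 = -2 + (3*Z)*3 = -2 + 9*Z)
M(f) = (-4 + f)/(3 + f)
-67*M(B(1)) = -67*(-4 + (-2 + 9*1))/(3 + (-2 + 9*1)) = -67*(-4 + (-2 + 9))/(3 + (-2 + 9)) = -67*(-4 + 7)/(3 + 7) = -67*3/10 = -201/10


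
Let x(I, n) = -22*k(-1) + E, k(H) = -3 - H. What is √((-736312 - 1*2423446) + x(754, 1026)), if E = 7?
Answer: I*√3159707 ≈ 1777.6*I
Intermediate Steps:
x(I, n) = 51 (x(I, n) = -22*(-3 - 1*(-1)) + 7 = -22*(-3 + 1) + 7 = -22*(-2) + 7 = 44 + 7 = 51)
√((-736312 - 1*2423446) + x(754, 1026)) = √((-736312 - 1*2423446) + 51) = √((-736312 - 2423446) + 51) = √(-3159758 + 51) = √(-3159707) = I*√3159707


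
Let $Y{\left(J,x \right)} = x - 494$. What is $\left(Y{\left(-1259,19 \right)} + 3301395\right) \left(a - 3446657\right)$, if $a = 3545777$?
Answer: $327187190400$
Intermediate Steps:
$Y{\left(J,x \right)} = -494 + x$ ($Y{\left(J,x \right)} = x - 494 = -494 + x$)
$\left(Y{\left(-1259,19 \right)} + 3301395\right) \left(a - 3446657\right) = \left(\left(-494 + 19\right) + 3301395\right) \left(3545777 - 3446657\right) = \left(-475 + 3301395\right) 99120 = 3300920 \cdot 99120 = 327187190400$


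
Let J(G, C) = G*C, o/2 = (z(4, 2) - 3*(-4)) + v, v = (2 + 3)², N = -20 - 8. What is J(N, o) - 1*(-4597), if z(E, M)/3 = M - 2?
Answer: 2525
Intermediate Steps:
N = -28
z(E, M) = -6 + 3*M (z(E, M) = 3*(M - 2) = 3*(-2 + M) = -6 + 3*M)
v = 25 (v = 5² = 25)
o = 74 (o = 2*(((-6 + 3*2) - 3*(-4)) + 25) = 2*(((-6 + 6) + 12) + 25) = 2*((0 + 12) + 25) = 2*(12 + 25) = 2*37 = 74)
J(G, C) = C*G
J(N, o) - 1*(-4597) = 74*(-28) - 1*(-4597) = -2072 + 4597 = 2525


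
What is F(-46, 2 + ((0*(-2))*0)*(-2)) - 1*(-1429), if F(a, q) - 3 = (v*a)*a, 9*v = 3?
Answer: 6412/3 ≈ 2137.3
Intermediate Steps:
v = 1/3 (v = (1/9)*3 = 1/3 ≈ 0.33333)
F(a, q) = 3 + a**2/3 (F(a, q) = 3 + (a/3)*a = 3 + a**2/3)
F(-46, 2 + ((0*(-2))*0)*(-2)) - 1*(-1429) = (3 + (1/3)*(-46)**2) - 1*(-1429) = (3 + (1/3)*2116) + 1429 = (3 + 2116/3) + 1429 = 2125/3 + 1429 = 6412/3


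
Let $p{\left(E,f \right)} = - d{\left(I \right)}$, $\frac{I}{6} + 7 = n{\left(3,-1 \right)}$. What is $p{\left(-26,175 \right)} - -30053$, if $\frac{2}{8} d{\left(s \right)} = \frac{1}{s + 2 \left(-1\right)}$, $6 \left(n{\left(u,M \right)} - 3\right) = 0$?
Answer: $\frac{390691}{13} \approx 30053.0$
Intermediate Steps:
$n{\left(u,M \right)} = 3$ ($n{\left(u,M \right)} = 3 + \frac{1}{6} \cdot 0 = 3 + 0 = 3$)
$I = -24$ ($I = -42 + 6 \cdot 3 = -42 + 18 = -24$)
$d{\left(s \right)} = \frac{4}{-2 + s}$ ($d{\left(s \right)} = \frac{4}{s + 2 \left(-1\right)} = \frac{4}{s - 2} = \frac{4}{-2 + s}$)
$p{\left(E,f \right)} = \frac{2}{13}$ ($p{\left(E,f \right)} = - \frac{4}{-2 - 24} = - \frac{4}{-26} = - \frac{4 \left(-1\right)}{26} = \left(-1\right) \left(- \frac{2}{13}\right) = \frac{2}{13}$)
$p{\left(-26,175 \right)} - -30053 = \frac{2}{13} - -30053 = \frac{2}{13} + 30053 = \frac{390691}{13}$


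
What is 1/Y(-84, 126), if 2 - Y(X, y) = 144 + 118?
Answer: -1/260 ≈ -0.0038462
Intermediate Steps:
Y(X, y) = -260 (Y(X, y) = 2 - (144 + 118) = 2 - 1*262 = 2 - 262 = -260)
1/Y(-84, 126) = 1/(-260) = -1/260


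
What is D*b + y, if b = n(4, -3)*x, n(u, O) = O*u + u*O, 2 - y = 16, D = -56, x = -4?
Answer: -5390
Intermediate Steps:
y = -14 (y = 2 - 1*16 = 2 - 16 = -14)
n(u, O) = 2*O*u (n(u, O) = O*u + O*u = 2*O*u)
b = 96 (b = (2*(-3)*4)*(-4) = -24*(-4) = 96)
D*b + y = -56*96 - 14 = -5376 - 14 = -5390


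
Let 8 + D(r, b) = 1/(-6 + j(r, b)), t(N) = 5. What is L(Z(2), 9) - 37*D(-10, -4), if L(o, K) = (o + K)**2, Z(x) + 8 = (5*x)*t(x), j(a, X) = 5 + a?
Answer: 31904/11 ≈ 2900.4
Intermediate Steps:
Z(x) = -8 + 25*x (Z(x) = -8 + (5*x)*5 = -8 + 25*x)
D(r, b) = -8 + 1/(-1 + r) (D(r, b) = -8 + 1/(-6 + (5 + r)) = -8 + 1/(-1 + r))
L(o, K) = (K + o)**2
L(Z(2), 9) - 37*D(-10, -4) = (9 + (-8 + 25*2))**2 - 37*(9 - 8*(-10))/(-1 - 10) = (9 + (-8 + 50))**2 - 37*(9 + 80)/(-11) = (9 + 42)**2 - (-37)*89/11 = 51**2 - 37*(-89/11) = 2601 + 3293/11 = 31904/11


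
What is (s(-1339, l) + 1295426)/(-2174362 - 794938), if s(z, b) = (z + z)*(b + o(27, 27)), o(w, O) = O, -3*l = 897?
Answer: -1011921/1484650 ≈ -0.68159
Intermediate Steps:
l = -299 (l = -1/3*897 = -299)
s(z, b) = 2*z*(27 + b) (s(z, b) = (z + z)*(b + 27) = (2*z)*(27 + b) = 2*z*(27 + b))
(s(-1339, l) + 1295426)/(-2174362 - 794938) = (2*(-1339)*(27 - 299) + 1295426)/(-2174362 - 794938) = (2*(-1339)*(-272) + 1295426)/(-2969300) = (728416 + 1295426)*(-1/2969300) = 2023842*(-1/2969300) = -1011921/1484650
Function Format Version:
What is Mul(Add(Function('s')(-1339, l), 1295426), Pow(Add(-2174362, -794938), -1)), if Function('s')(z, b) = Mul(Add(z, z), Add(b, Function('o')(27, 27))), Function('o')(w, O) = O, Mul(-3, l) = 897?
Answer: Rational(-1011921, 1484650) ≈ -0.68159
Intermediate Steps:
l = -299 (l = Mul(Rational(-1, 3), 897) = -299)
Function('s')(z, b) = Mul(2, z, Add(27, b)) (Function('s')(z, b) = Mul(Add(z, z), Add(b, 27)) = Mul(Mul(2, z), Add(27, b)) = Mul(2, z, Add(27, b)))
Mul(Add(Function('s')(-1339, l), 1295426), Pow(Add(-2174362, -794938), -1)) = Mul(Add(Mul(2, -1339, Add(27, -299)), 1295426), Pow(Add(-2174362, -794938), -1)) = Mul(Add(Mul(2, -1339, -272), 1295426), Pow(-2969300, -1)) = Mul(Add(728416, 1295426), Rational(-1, 2969300)) = Mul(2023842, Rational(-1, 2969300)) = Rational(-1011921, 1484650)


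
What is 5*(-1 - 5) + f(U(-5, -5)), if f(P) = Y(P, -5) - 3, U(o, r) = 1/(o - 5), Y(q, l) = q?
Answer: -331/10 ≈ -33.100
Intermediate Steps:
U(o, r) = 1/(-5 + o)
f(P) = -3 + P (f(P) = P - 3 = -3 + P)
5*(-1 - 5) + f(U(-5, -5)) = 5*(-1 - 5) + (-3 + 1/(-5 - 5)) = 5*(-6) + (-3 + 1/(-10)) = -30 + (-3 - 1/10) = -30 - 31/10 = -331/10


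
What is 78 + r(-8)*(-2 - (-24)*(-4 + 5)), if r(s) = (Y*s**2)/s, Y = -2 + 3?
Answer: -98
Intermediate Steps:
Y = 1
r(s) = s (r(s) = (1*s**2)/s = s**2/s = s)
78 + r(-8)*(-2 - (-24)*(-4 + 5)) = 78 - 8*(-2 - (-24)*(-4 + 5)) = 78 - 8*(-2 - (-24)) = 78 - 8*(-2 - 6*(-4)) = 78 - 8*(-2 + 24) = 78 - 8*22 = 78 - 176 = -98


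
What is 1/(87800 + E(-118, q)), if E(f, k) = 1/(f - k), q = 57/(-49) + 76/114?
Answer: 17273/1516569253 ≈ 1.1390e-5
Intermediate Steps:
q = -73/147 (q = 57*(-1/49) + 76*(1/114) = -57/49 + 2/3 = -73/147 ≈ -0.49660)
1/(87800 + E(-118, q)) = 1/(87800 + 1/(-118 - 1*(-73/147))) = 1/(87800 + 1/(-118 + 73/147)) = 1/(87800 + 1/(-17273/147)) = 1/(87800 - 147/17273) = 1/(1516569253/17273) = 17273/1516569253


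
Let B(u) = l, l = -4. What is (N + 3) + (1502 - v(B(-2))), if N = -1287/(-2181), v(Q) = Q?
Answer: 1097472/727 ≈ 1509.6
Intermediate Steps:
B(u) = -4
N = 429/727 (N = -1287*(-1/2181) = 429/727 ≈ 0.59010)
(N + 3) + (1502 - v(B(-2))) = (429/727 + 3) + (1502 - 1*(-4)) = 2610/727 + (1502 + 4) = 2610/727 + 1506 = 1097472/727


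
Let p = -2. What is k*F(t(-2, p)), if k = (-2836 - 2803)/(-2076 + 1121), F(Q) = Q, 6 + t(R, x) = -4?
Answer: -11278/191 ≈ -59.047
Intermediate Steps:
t(R, x) = -10 (t(R, x) = -6 - 4 = -10)
k = 5639/955 (k = -5639/(-955) = -5639*(-1/955) = 5639/955 ≈ 5.9047)
k*F(t(-2, p)) = (5639/955)*(-10) = -11278/191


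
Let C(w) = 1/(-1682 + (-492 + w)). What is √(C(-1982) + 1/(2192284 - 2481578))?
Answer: 5*I*√882041639477/300576466 ≈ 0.015623*I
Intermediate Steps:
C(w) = 1/(-2174 + w)
√(C(-1982) + 1/(2192284 - 2481578)) = √(1/(-2174 - 1982) + 1/(2192284 - 2481578)) = √(1/(-4156) + 1/(-289294)) = √(-1/4156 - 1/289294) = √(-146725/601152932) = 5*I*√882041639477/300576466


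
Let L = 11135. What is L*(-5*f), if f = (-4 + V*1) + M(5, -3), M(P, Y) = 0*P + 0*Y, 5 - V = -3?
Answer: -222700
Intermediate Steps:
V = 8 (V = 5 - 1*(-3) = 5 + 3 = 8)
M(P, Y) = 0 (M(P, Y) = 0 + 0 = 0)
f = 4 (f = (-4 + 8*1) + 0 = (-4 + 8) + 0 = 4 + 0 = 4)
L*(-5*f) = 11135*(-5*4) = 11135*(-20) = -222700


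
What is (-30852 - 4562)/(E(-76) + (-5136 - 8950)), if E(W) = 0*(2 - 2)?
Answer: 17707/7043 ≈ 2.5141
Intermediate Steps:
E(W) = 0 (E(W) = 0*0 = 0)
(-30852 - 4562)/(E(-76) + (-5136 - 8950)) = (-30852 - 4562)/(0 + (-5136 - 8950)) = -35414/(0 - 14086) = -35414/(-14086) = -35414*(-1/14086) = 17707/7043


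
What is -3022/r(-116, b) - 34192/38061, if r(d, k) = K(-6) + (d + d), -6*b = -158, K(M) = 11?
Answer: 107463910/8411481 ≈ 12.776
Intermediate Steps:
b = 79/3 (b = -⅙*(-158) = 79/3 ≈ 26.333)
r(d, k) = 11 + 2*d (r(d, k) = 11 + (d + d) = 11 + 2*d)
-3022/r(-116, b) - 34192/38061 = -3022/(11 + 2*(-116)) - 34192/38061 = -3022/(11 - 232) - 34192*1/38061 = -3022/(-221) - 34192/38061 = -3022*(-1/221) - 34192/38061 = 3022/221 - 34192/38061 = 107463910/8411481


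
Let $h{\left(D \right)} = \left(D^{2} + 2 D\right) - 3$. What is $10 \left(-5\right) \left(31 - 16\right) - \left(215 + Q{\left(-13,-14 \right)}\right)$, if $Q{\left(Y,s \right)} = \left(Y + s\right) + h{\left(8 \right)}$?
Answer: $-1015$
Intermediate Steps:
$h{\left(D \right)} = -3 + D^{2} + 2 D$
$Q{\left(Y,s \right)} = 77 + Y + s$ ($Q{\left(Y,s \right)} = \left(Y + s\right) + \left(-3 + 8^{2} + 2 \cdot 8\right) = \left(Y + s\right) + \left(-3 + 64 + 16\right) = \left(Y + s\right) + 77 = 77 + Y + s$)
$10 \left(-5\right) \left(31 - 16\right) - \left(215 + Q{\left(-13,-14 \right)}\right) = 10 \left(-5\right) \left(31 - 16\right) - 265 = \left(-50\right) 15 - 265 = -750 - 265 = -1015$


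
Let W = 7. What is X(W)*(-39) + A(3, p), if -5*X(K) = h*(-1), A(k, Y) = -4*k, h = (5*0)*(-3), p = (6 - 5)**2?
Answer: -12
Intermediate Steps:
p = 1 (p = 1**2 = 1)
h = 0 (h = 0*(-3) = 0)
X(K) = 0 (X(K) = -0*(-1) = -1/5*0 = 0)
X(W)*(-39) + A(3, p) = 0*(-39) - 4*3 = 0 - 12 = -12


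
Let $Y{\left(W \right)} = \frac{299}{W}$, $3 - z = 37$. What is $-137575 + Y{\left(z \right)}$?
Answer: $- \frac{4677849}{34} \approx -1.3758 \cdot 10^{5}$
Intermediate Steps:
$z = -34$ ($z = 3 - 37 = -34$)
$-137575 + Y{\left(z \right)} = -137575 + \frac{299}{-34} = -137575 + 299 \left(- \frac{1}{34}\right) = -137575 - \frac{299}{34} = - \frac{4677849}{34}$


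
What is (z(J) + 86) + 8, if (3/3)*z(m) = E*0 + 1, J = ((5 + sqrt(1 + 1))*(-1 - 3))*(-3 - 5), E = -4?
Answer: 95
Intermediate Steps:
J = 160 + 32*sqrt(2) (J = ((5 + sqrt(2))*(-4))*(-8) = (-20 - 4*sqrt(2))*(-8) = 160 + 32*sqrt(2) ≈ 205.25)
z(m) = 1 (z(m) = -4*0 + 1 = 0 + 1 = 1)
(z(J) + 86) + 8 = (1 + 86) + 8 = 87 + 8 = 95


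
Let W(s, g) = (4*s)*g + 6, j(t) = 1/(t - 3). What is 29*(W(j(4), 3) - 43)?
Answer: -725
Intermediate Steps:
j(t) = 1/(-3 + t)
W(s, g) = 6 + 4*g*s (W(s, g) = 4*g*s + 6 = 6 + 4*g*s)
29*(W(j(4), 3) - 43) = 29*((6 + 4*3/(-3 + 4)) - 43) = 29*((6 + 4*3/1) - 43) = 29*((6 + 4*3*1) - 43) = 29*((6 + 12) - 43) = 29*(18 - 43) = 29*(-25) = -725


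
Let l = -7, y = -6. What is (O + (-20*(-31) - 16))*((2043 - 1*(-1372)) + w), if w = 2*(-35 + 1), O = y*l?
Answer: 2162162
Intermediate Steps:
O = 42 (O = -6*(-7) = 42)
w = -68 (w = 2*(-34) = -68)
(O + (-20*(-31) - 16))*((2043 - 1*(-1372)) + w) = (42 + (-20*(-31) - 16))*((2043 - 1*(-1372)) - 68) = (42 + (620 - 16))*((2043 + 1372) - 68) = (42 + 604)*(3415 - 68) = 646*3347 = 2162162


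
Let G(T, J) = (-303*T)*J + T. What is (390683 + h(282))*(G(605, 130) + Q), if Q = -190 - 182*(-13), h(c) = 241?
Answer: -9315003138156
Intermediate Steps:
G(T, J) = T - 303*J*T (G(T, J) = -303*J*T + T = T - 303*J*T)
Q = 2176 (Q = -190 + 2366 = 2176)
(390683 + h(282))*(G(605, 130) + Q) = (390683 + 241)*(605*(1 - 303*130) + 2176) = 390924*(605*(1 - 39390) + 2176) = 390924*(605*(-39389) + 2176) = 390924*(-23830345 + 2176) = 390924*(-23828169) = -9315003138156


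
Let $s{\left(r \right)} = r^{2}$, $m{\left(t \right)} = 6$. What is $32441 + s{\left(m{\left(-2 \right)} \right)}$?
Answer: $32477$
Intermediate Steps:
$32441 + s{\left(m{\left(-2 \right)} \right)} = 32441 + 6^{2} = 32441 + 36 = 32477$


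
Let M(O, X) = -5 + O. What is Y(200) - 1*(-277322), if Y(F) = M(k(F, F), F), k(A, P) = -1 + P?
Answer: 277516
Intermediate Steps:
Y(F) = -6 + F (Y(F) = -5 + (-1 + F) = -6 + F)
Y(200) - 1*(-277322) = (-6 + 200) - 1*(-277322) = 194 + 277322 = 277516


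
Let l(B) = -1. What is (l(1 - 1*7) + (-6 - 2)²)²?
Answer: 3969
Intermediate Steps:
(l(1 - 1*7) + (-6 - 2)²)² = (-1 + (-6 - 2)²)² = (-1 + (-8)²)² = (-1 + 64)² = 63² = 3969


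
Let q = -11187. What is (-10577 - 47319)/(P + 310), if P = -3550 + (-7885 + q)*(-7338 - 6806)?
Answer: -7237/33718891 ≈ -0.00021463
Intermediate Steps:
P = 269750818 (P = -3550 + (-7885 - 11187)*(-7338 - 6806) = -3550 - 19072*(-14144) = -3550 + 269754368 = 269750818)
(-10577 - 47319)/(P + 310) = (-10577 - 47319)/(269750818 + 310) = -57896/269751128 = -57896*1/269751128 = -7237/33718891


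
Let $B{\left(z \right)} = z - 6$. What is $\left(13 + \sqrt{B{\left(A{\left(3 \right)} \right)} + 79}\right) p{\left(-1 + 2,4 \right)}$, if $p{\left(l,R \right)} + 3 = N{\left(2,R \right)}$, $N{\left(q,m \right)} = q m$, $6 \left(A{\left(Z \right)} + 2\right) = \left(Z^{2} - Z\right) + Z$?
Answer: $65 + \frac{5 \sqrt{290}}{2} \approx 107.57$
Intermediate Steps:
$A{\left(Z \right)} = -2 + \frac{Z^{2}}{6}$ ($A{\left(Z \right)} = -2 + \frac{\left(Z^{2} - Z\right) + Z}{6} = -2 + \frac{Z^{2}}{6}$)
$N{\left(q,m \right)} = m q$
$B{\left(z \right)} = -6 + z$ ($B{\left(z \right)} = z - 6 = -6 + z$)
$p{\left(l,R \right)} = -3 + 2 R$ ($p{\left(l,R \right)} = -3 + R 2 = -3 + 2 R$)
$\left(13 + \sqrt{B{\left(A{\left(3 \right)} \right)} + 79}\right) p{\left(-1 + 2,4 \right)} = \left(13 + \sqrt{\left(-6 - \left(2 - \frac{3^{2}}{6}\right)\right) + 79}\right) \left(-3 + 2 \cdot 4\right) = \left(13 + \sqrt{\left(-6 + \left(-2 + \frac{1}{6} \cdot 9\right)\right) + 79}\right) \left(-3 + 8\right) = \left(13 + \sqrt{\left(-6 + \left(-2 + \frac{3}{2}\right)\right) + 79}\right) 5 = \left(13 + \sqrt{\left(-6 - \frac{1}{2}\right) + 79}\right) 5 = \left(13 + \sqrt{- \frac{13}{2} + 79}\right) 5 = \left(13 + \sqrt{\frac{145}{2}}\right) 5 = \left(13 + \frac{\sqrt{290}}{2}\right) 5 = 65 + \frac{5 \sqrt{290}}{2}$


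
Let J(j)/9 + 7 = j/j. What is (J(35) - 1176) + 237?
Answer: -993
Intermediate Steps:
J(j) = -54 (J(j) = -63 + 9*(j/j) = -63 + 9*1 = -63 + 9 = -54)
(J(35) - 1176) + 237 = (-54 - 1176) + 237 = -1230 + 237 = -993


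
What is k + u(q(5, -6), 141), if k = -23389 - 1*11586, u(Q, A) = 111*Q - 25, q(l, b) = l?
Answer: -34445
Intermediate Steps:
u(Q, A) = -25 + 111*Q
k = -34975 (k = -23389 - 11586 = -34975)
k + u(q(5, -6), 141) = -34975 + (-25 + 111*5) = -34975 + (-25 + 555) = -34975 + 530 = -34445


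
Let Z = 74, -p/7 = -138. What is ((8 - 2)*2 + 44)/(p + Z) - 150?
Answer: -19493/130 ≈ -149.95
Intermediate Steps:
p = 966 (p = -7*(-138) = 966)
((8 - 2)*2 + 44)/(p + Z) - 150 = ((8 - 2)*2 + 44)/(966 + 74) - 150 = (6*2 + 44)/1040 - 150 = (12 + 44)*(1/1040) - 150 = 56*(1/1040) - 150 = 7/130 - 150 = -19493/130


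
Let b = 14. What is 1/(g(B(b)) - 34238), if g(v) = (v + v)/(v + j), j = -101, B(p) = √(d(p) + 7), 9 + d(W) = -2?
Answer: -174699391/5981357612114 + 101*I/2990678806057 ≈ -2.9207e-5 + 3.3772e-11*I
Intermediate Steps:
d(W) = -11 (d(W) = -9 - 2 = -11)
B(p) = 2*I (B(p) = √(-11 + 7) = √(-4) = 2*I)
g(v) = 2*v/(-101 + v) (g(v) = (v + v)/(v - 101) = (2*v)/(-101 + v) = 2*v/(-101 + v))
1/(g(B(b)) - 34238) = 1/(2*(2*I)/(-101 + 2*I) - 34238) = 1/(2*(2*I)*((-101 - 2*I)/10205) - 34238) = 1/(4*I*(-101 - 2*I)/10205 - 34238) = 1/(-34238 + 4*I*(-101 - 2*I)/10205)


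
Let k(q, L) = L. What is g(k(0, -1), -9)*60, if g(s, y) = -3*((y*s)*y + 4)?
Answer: 13860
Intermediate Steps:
g(s, y) = -12 - 3*s*y² (g(s, y) = -3*((s*y)*y + 4) = -3*(s*y² + 4) = -3*(4 + s*y²) = -12 - 3*s*y²)
g(k(0, -1), -9)*60 = (-12 - 3*(-1)*(-9)²)*60 = (-12 - 3*(-1)*81)*60 = (-12 + 243)*60 = 231*60 = 13860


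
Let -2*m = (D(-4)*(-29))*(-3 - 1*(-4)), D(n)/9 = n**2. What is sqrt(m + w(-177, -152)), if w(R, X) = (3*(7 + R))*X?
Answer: 2*sqrt(19902) ≈ 282.15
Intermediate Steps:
D(n) = 9*n**2
w(R, X) = X*(21 + 3*R) (w(R, X) = (21 + 3*R)*X = X*(21 + 3*R))
m = 2088 (m = -(9*(-4)**2)*(-29)*(-3 - 1*(-4))/2 = -(9*16)*(-29)*(-3 + 4)/2 = -144*(-29)/2 = -(-2088) = -1/2*(-4176) = 2088)
sqrt(m + w(-177, -152)) = sqrt(2088 + 3*(-152)*(7 - 177)) = sqrt(2088 + 3*(-152)*(-170)) = sqrt(2088 + 77520) = sqrt(79608) = 2*sqrt(19902)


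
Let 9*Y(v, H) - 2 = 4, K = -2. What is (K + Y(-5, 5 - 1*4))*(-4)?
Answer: 16/3 ≈ 5.3333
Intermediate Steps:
Y(v, H) = ⅔ (Y(v, H) = 2/9 + (⅑)*4 = 2/9 + 4/9 = ⅔)
(K + Y(-5, 5 - 1*4))*(-4) = (-2 + ⅔)*(-4) = -4/3*(-4) = 16/3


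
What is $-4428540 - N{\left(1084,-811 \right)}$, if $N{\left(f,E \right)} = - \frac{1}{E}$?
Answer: $- \frac{3591545941}{811} \approx -4.4285 \cdot 10^{6}$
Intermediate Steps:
$-4428540 - N{\left(1084,-811 \right)} = -4428540 - - \frac{1}{-811} = -4428540 - \left(-1\right) \left(- \frac{1}{811}\right) = -4428540 - \frac{1}{811} = - \frac{3591545941}{811}$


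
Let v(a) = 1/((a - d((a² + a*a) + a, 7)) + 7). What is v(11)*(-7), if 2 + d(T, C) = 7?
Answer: -7/13 ≈ -0.53846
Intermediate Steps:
d(T, C) = 5 (d(T, C) = -2 + 7 = 5)
v(a) = 1/(2 + a) (v(a) = 1/((a - 1*5) + 7) = 1/((a - 5) + 7) = 1/((-5 + a) + 7) = 1/(2 + a))
v(11)*(-7) = -7/(2 + 11) = -7/13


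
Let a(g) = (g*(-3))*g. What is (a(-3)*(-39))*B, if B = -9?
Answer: -9477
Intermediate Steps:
a(g) = -3*g² (a(g) = (-3*g)*g = -3*g²)
(a(-3)*(-39))*B = (-3*(-3)²*(-39))*(-9) = (-3*9*(-39))*(-9) = -27*(-39)*(-9) = 1053*(-9) = -9477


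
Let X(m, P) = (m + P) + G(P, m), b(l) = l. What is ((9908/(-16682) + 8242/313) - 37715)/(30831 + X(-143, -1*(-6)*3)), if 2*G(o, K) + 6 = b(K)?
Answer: -196793198350/159941335779 ≈ -1.2304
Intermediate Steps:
G(o, K) = -3 + K/2
X(m, P) = -3 + P + 3*m/2 (X(m, P) = (m + P) + (-3 + m/2) = (P + m) + (-3 + m/2) = -3 + P + 3*m/2)
((9908/(-16682) + 8242/313) - 37715)/(30831 + X(-143, -1*(-6)*3)) = ((9908/(-16682) + 8242/313) - 37715)/(30831 + (-3 - 1*(-6)*3 + (3/2)*(-143))) = ((9908*(-1/16682) + 8242*(1/313)) - 37715)/(30831 + (-3 + 6*3 - 429/2)) = ((-4954/8341 + 8242/313) - 37715)/(30831 + (-3 + 18 - 429/2)) = (67195920/2610733 - 37715)/(30831 - 399/2) = -98396599175/(2610733*61263/2) = -98396599175/2610733*2/61263 = -196793198350/159941335779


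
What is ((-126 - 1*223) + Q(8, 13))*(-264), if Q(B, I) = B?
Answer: 90024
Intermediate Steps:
((-126 - 1*223) + Q(8, 13))*(-264) = ((-126 - 1*223) + 8)*(-264) = ((-126 - 223) + 8)*(-264) = (-349 + 8)*(-264) = -341*(-264) = 90024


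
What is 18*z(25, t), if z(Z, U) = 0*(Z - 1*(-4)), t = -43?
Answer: 0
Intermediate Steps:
z(Z, U) = 0 (z(Z, U) = 0*(Z + 4) = 0*(4 + Z) = 0)
18*z(25, t) = 18*0 = 0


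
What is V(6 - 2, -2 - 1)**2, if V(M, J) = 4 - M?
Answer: 0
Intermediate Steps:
V(6 - 2, -2 - 1)**2 = (4 - (6 - 2))**2 = (4 - 1*4)**2 = (4 - 4)**2 = 0**2 = 0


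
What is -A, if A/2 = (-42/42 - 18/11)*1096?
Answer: 63568/11 ≈ 5778.9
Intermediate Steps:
A = -63568/11 (A = 2*((-42/42 - 18/11)*1096) = 2*((-42*1/42 - 18*1/11)*1096) = 2*((-1 - 18/11)*1096) = 2*(-29/11*1096) = 2*(-31784/11) = -63568/11 ≈ -5778.9)
-A = -1*(-63568/11) = 63568/11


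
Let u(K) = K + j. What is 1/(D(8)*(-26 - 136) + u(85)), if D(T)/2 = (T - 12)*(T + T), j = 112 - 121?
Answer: 1/20812 ≈ 4.8049e-5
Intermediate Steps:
j = -9
u(K) = -9 + K (u(K) = K - 9 = -9 + K)
D(T) = 4*T*(-12 + T) (D(T) = 2*((T - 12)*(T + T)) = 2*((-12 + T)*(2*T)) = 2*(2*T*(-12 + T)) = 4*T*(-12 + T))
1/(D(8)*(-26 - 136) + u(85)) = 1/((4*8*(-12 + 8))*(-26 - 136) + (-9 + 85)) = 1/((4*8*(-4))*(-162) + 76) = 1/(-128*(-162) + 76) = 1/(20736 + 76) = 1/20812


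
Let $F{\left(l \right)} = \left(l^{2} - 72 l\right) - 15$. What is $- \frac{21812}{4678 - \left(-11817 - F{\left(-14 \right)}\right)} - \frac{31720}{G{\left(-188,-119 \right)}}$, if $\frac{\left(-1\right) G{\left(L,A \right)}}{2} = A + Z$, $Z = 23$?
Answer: $- \frac{17660137}{106104} \approx -166.44$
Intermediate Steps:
$F{\left(l \right)} = -15 + l^{2} - 72 l$
$G{\left(L,A \right)} = -46 - 2 A$ ($G{\left(L,A \right)} = - 2 \left(A + 23\right) = - 2 \left(23 + A\right) = -46 - 2 A$)
$- \frac{21812}{4678 - \left(-11817 - F{\left(-14 \right)}\right)} - \frac{31720}{G{\left(-188,-119 \right)}} = - \frac{21812}{4678 - \left(-11817 - \left(-15 + \left(-14\right)^{2} - -1008\right)\right)} - \frac{31720}{-46 - -238} = - \frac{21812}{4678 - \left(-11817 - \left(-15 + 196 + 1008\right)\right)} - \frac{31720}{-46 + 238} = - \frac{21812}{4678 - \left(-11817 - 1189\right)} - \frac{31720}{192} = - \frac{21812}{4678 - \left(-11817 - 1189\right)} - \frac{3965}{24} = - \frac{21812}{4678 - -13006} - \frac{3965}{24} = - \frac{21812}{4678 + 13006} - \frac{3965}{24} = - \frac{21812}{17684} - \frac{3965}{24} = \left(-21812\right) \frac{1}{17684} - \frac{3965}{24} = - \frac{5453}{4421} - \frac{3965}{24} = - \frac{17660137}{106104}$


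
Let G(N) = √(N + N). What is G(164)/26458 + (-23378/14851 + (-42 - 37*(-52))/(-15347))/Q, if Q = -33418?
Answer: 193365874/3808286824573 + √82/13229 ≈ 0.00073528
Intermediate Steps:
G(N) = √2*√N (G(N) = √(2*N) = √2*√N)
G(164)/26458 + (-23378/14851 + (-42 - 37*(-52))/(-15347))/Q = (√2*√164)/26458 + (-23378/14851 + (-42 - 37*(-52))/(-15347))/(-33418) = (√2*(2*√41))*(1/26458) + (-23378*1/14851 + (-42 + 1924)*(-1/15347))*(-1/33418) = (2*√82)*(1/26458) + (-23378/14851 + 1882*(-1/15347))*(-1/33418) = √82/13229 + (-23378/14851 - 1882/15347)*(-1/33418) = √82/13229 - 386731748/227918297*(-1/33418) = √82/13229 + 193365874/3808286824573 = 193365874/3808286824573 + √82/13229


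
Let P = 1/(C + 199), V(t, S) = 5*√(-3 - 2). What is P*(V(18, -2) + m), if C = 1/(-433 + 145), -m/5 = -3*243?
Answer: 1049760/57311 + 1440*I*√5/57311 ≈ 18.317 + 0.056184*I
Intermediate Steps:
V(t, S) = 5*I*√5 (V(t, S) = 5*√(-5) = 5*(I*√5) = 5*I*√5)
m = 3645 (m = -(-15)*243 = -5*(-729) = 3645)
C = -1/288 (C = 1/(-288) = -1/288 ≈ -0.0034722)
P = 288/57311 (P = 1/(-1/288 + 199) = 1/(57311/288) = 288/57311 ≈ 0.0050252)
P*(V(18, -2) + m) = 288*(5*I*√5 + 3645)/57311 = 288*(3645 + 5*I*√5)/57311 = 1049760/57311 + 1440*I*√5/57311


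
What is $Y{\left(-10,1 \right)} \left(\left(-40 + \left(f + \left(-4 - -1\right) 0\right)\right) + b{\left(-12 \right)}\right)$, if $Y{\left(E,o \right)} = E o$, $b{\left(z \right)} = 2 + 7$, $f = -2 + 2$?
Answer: $310$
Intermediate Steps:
$f = 0$
$b{\left(z \right)} = 9$
$Y{\left(-10,1 \right)} \left(\left(-40 + \left(f + \left(-4 - -1\right) 0\right)\right) + b{\left(-12 \right)}\right) = \left(-10\right) 1 \left(\left(-40 + \left(0 + \left(-4 - -1\right) 0\right)\right) + 9\right) = - 10 \left(\left(-40 + \left(0 + \left(-4 + 1\right) 0\right)\right) + 9\right) = - 10 \left(\left(-40 + \left(0 - 0\right)\right) + 9\right) = - 10 \left(\left(-40 + \left(0 + 0\right)\right) + 9\right) = - 10 \left(\left(-40 + 0\right) + 9\right) = - 10 \left(-40 + 9\right) = \left(-10\right) \left(-31\right) = 310$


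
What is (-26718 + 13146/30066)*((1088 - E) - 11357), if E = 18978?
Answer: 3915638284629/5011 ≈ 7.8141e+8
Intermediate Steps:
(-26718 + 13146/30066)*((1088 - E) - 11357) = (-26718 + 13146/30066)*((1088 - 1*18978) - 11357) = (-26718 + 13146*(1/30066))*((1088 - 18978) - 11357) = (-26718 + 2191/5011)*(-17890 - 11357) = -133881707/5011*(-29247) = 3915638284629/5011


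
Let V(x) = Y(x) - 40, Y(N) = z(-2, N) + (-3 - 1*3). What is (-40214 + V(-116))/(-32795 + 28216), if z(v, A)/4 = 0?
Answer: 40260/4579 ≈ 8.7923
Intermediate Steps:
z(v, A) = 0 (z(v, A) = 4*0 = 0)
Y(N) = -6 (Y(N) = 0 + (-3 - 1*3) = 0 + (-3 - 3) = 0 - 6 = -6)
V(x) = -46 (V(x) = -6 - 40 = -46)
(-40214 + V(-116))/(-32795 + 28216) = (-40214 - 46)/(-32795 + 28216) = -40260/(-4579) = -40260*(-1/4579) = 40260/4579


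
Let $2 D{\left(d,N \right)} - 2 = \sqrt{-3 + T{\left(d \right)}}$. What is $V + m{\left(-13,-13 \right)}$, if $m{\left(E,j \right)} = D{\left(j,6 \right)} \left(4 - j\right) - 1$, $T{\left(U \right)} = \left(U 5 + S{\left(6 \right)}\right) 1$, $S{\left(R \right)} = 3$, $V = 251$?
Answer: $267 + \frac{17 i \sqrt{65}}{2} \approx 267.0 + 68.529 i$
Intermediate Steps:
$T{\left(U \right)} = 3 + 5 U$ ($T{\left(U \right)} = \left(U 5 + 3\right) 1 = \left(5 U + 3\right) 1 = \left(3 + 5 U\right) 1 = 3 + 5 U$)
$D{\left(d,N \right)} = 1 + \frac{\sqrt{5} \sqrt{d}}{2}$ ($D{\left(d,N \right)} = 1 + \frac{\sqrt{-3 + \left(3 + 5 d\right)}}{2} = 1 + \frac{\sqrt{5 d}}{2} = 1 + \frac{\sqrt{5} \sqrt{d}}{2}$)
$m{\left(E,j \right)} = -1 + \left(1 + \frac{\sqrt{5} \sqrt{j}}{2}\right) \left(4 - j\right)$ ($m{\left(E,j \right)} = \left(1 + \frac{\sqrt{5} \sqrt{j}}{2}\right) \left(4 - j\right) - 1 = -1 + \left(1 + \frac{\sqrt{5} \sqrt{j}}{2}\right) \left(4 - j\right)$)
$V + m{\left(-13,-13 \right)} = 251 + \left(3 - -13 + 2 \sqrt{5} \sqrt{-13} - \frac{\sqrt{5} \left(-13\right)^{\frac{3}{2}}}{2}\right) = 251 + \left(3 + 13 + 2 \sqrt{5} i \sqrt{13} - \frac{\sqrt{5} \left(- 13 i \sqrt{13}\right)}{2}\right) = 251 + \left(3 + 13 + 2 i \sqrt{65} + \frac{13 i \sqrt{65}}{2}\right) = 251 + \left(16 + \frac{17 i \sqrt{65}}{2}\right) = 267 + \frac{17 i \sqrt{65}}{2}$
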